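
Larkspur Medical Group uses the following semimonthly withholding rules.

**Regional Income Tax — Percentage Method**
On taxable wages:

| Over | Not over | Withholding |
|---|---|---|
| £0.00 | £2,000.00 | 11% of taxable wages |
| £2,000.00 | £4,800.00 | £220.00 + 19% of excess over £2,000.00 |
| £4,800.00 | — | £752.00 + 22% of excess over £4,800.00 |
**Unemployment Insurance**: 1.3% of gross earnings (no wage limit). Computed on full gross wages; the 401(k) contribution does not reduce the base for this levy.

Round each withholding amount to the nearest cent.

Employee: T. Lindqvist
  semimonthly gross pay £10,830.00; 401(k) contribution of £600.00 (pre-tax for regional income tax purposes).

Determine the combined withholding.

Regional Income Tax: taxable = £10,830.00 − £600.00 = £10,230.00
  £752.00 + 22% × (£10,230.00 − £4,800.00) = £752.00 + 22% × £5,430.00 = £1,946.60
Unemployment Insurance: 1.3% × £10,830.00 = £140.79
Total: £1,946.60 + £140.79 = £2,087.39

£2,087.39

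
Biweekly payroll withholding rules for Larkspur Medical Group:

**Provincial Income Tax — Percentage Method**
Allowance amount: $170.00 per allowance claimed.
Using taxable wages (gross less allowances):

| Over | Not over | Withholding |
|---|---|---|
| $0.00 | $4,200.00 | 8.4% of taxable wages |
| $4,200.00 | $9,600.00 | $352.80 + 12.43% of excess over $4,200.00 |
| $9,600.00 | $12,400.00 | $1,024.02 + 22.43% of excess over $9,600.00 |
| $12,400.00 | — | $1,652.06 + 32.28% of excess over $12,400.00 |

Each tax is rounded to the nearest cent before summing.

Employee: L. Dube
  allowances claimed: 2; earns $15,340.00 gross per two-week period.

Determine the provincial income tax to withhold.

$2,491.34

Provincial Income Tax: taxable = $15,340.00 − 2×$170.00 = $15,000.00
  $1,652.06 + 32.28% × ($15,000.00 − $12,400.00) = $1,652.06 + 32.28% × $2,600.00 = $2,491.34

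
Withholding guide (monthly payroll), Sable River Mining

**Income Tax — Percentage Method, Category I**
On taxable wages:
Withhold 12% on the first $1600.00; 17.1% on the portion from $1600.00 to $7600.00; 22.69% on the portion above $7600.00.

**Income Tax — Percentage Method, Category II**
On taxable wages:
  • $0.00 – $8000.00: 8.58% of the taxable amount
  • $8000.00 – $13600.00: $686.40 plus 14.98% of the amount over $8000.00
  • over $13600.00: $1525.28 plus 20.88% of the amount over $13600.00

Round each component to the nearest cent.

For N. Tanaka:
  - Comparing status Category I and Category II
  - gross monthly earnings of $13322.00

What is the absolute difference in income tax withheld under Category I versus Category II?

$1032.68

Income Tax (Category I): taxable = $13322.00
  $1218.00 + 22.69% × ($13322.00 − $7600.00) = $1218.00 + 22.69% × $5722.00 = $2516.32
Income Tax (Category II): taxable = $13322.00
  $686.40 + 14.98% × ($13322.00 − $8000.00) = $686.40 + 14.98% × $5322.00 = $1483.64
Difference: |$2516.32 − $1483.64| = $1032.68 (higher under Category I)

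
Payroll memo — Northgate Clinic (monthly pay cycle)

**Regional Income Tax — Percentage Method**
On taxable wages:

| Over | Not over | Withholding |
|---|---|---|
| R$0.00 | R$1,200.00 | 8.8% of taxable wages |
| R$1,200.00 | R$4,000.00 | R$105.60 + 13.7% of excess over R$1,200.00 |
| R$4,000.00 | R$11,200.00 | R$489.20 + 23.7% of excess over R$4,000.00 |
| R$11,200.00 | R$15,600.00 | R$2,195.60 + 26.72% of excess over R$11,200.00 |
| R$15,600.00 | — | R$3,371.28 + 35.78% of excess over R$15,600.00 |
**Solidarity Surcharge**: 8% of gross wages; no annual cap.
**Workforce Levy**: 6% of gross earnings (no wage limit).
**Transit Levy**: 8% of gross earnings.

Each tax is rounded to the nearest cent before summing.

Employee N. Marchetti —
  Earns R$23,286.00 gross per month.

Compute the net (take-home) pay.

R$12,041.75

Regional Income Tax: taxable = R$23,286.00
  R$3,371.28 + 35.78% × (R$23,286.00 − R$15,600.00) = R$3,371.28 + 35.78% × R$7,686.00 = R$6,121.33
Solidarity Surcharge: 8% × R$23,286.00 = R$1,862.88
Workforce Levy: 6% × R$23,286.00 = R$1,397.16
Transit Levy: 8% × R$23,286.00 = R$1,862.88
Total withheld: R$6,121.33 + R$1,862.88 + R$1,397.16 + R$1,862.88 = R$11,244.25
Net pay: R$23,286.00 − R$11,244.25 = R$12,041.75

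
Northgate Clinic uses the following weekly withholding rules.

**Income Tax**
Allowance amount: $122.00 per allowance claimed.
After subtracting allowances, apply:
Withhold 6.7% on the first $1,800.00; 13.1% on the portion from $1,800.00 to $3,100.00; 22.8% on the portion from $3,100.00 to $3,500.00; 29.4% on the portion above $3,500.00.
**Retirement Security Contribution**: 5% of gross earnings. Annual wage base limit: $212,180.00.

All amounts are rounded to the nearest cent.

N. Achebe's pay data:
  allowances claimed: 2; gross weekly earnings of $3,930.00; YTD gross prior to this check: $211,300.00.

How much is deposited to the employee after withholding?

Income Tax: taxable = $3,930.00 − 2×$122.00 = $3,686.00
  $382.10 + 29.4% × ($3,686.00 − $3,500.00) = $382.10 + 29.4% × $186.00 = $436.78
Retirement Security Contribution: cap $212,180.00 − YTD $211,300.00 = $880.00 subject; 5% × $880.00 = $44.00
Total withheld: $436.78 + $44.00 = $480.78
Net pay: $3,930.00 − $480.78 = $3,449.22

$3,449.22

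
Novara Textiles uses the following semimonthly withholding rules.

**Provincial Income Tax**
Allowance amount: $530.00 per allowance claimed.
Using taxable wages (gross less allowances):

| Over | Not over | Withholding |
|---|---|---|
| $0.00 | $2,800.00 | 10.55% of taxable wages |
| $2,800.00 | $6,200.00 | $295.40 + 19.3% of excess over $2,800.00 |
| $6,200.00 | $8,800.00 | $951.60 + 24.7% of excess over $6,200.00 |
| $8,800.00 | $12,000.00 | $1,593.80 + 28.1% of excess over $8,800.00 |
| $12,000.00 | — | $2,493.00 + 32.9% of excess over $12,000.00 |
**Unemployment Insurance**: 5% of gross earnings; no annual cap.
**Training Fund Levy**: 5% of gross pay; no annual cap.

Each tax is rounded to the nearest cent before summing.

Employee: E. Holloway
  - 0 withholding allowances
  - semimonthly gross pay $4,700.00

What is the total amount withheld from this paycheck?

Provincial Income Tax: taxable = $4,700.00
  $295.40 + 19.3% × ($4,700.00 − $2,800.00) = $295.40 + 19.3% × $1,900.00 = $662.10
Unemployment Insurance: 5% × $4,700.00 = $235.00
Training Fund Levy: 5% × $4,700.00 = $235.00
Total: $662.10 + $235.00 + $235.00 = $1,132.10

$1,132.10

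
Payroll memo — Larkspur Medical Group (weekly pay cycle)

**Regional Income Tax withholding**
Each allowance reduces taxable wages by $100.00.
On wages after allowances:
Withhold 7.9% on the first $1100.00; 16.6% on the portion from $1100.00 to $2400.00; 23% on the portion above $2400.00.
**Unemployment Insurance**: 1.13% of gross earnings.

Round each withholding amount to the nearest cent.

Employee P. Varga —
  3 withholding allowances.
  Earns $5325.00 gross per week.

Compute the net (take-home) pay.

Regional Income Tax: taxable = $5325.00 − 3×$100.00 = $5025.00
  $302.70 + 23% × ($5025.00 − $2400.00) = $302.70 + 23% × $2625.00 = $906.45
Unemployment Insurance: 1.13% × $5325.00 = $60.17
Total withheld: $906.45 + $60.17 = $966.62
Net pay: $5325.00 − $966.62 = $4358.38

$4358.38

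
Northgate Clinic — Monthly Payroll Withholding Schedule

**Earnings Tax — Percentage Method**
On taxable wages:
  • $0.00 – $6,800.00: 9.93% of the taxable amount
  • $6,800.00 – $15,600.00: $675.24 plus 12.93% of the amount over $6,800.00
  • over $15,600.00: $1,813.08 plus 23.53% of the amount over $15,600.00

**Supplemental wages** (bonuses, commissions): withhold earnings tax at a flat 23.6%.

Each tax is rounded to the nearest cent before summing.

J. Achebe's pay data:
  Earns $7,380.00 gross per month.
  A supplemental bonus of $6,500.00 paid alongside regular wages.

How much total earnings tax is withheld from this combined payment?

$2,284.23

Earnings Tax: taxable = $7,380.00
  $675.24 + 12.93% × ($7,380.00 − $6,800.00) = $675.24 + 12.93% × $580.00 = $750.23
Supplemental (23.6% flat on bonus): 23.6% × $6,500.00 = $1,534.00
Total earnings tax: $750.23 + $1,534.00 = $2,284.23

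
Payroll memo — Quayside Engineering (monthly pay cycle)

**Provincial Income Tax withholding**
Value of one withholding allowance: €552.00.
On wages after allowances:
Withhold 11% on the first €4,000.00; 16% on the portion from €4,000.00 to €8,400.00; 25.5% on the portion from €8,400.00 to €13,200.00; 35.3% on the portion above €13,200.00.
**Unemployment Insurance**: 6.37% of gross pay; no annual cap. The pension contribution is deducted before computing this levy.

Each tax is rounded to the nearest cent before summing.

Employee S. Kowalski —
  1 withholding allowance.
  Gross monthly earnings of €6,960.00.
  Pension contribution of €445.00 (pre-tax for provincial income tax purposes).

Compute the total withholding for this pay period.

Provincial Income Tax: taxable = €6,960.00 − €445.00 − 1×€552.00 = €5,963.00
  €440.00 + 16% × (€5,963.00 − €4,000.00) = €440.00 + 16% × €1,963.00 = €754.08
Unemployment Insurance: 6.37% × €6,515.00 = €415.01
Total: €754.08 + €415.01 = €1,169.09

€1,169.09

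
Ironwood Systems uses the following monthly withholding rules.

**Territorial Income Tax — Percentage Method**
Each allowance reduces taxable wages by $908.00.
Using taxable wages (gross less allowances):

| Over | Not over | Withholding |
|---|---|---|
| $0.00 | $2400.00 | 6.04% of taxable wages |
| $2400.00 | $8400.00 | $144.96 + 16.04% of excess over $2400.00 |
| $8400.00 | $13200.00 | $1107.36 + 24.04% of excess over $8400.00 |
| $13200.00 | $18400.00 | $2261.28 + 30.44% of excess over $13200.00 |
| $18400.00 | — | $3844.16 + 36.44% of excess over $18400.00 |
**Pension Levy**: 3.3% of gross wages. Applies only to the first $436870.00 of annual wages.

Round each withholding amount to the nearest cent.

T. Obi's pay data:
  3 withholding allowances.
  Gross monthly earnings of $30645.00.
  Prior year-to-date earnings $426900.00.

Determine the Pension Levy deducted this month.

Pension Levy: cap $436870.00 − YTD $426900.00 = $9970.00 subject; 3.3% × $9970.00 = $329.01

$329.01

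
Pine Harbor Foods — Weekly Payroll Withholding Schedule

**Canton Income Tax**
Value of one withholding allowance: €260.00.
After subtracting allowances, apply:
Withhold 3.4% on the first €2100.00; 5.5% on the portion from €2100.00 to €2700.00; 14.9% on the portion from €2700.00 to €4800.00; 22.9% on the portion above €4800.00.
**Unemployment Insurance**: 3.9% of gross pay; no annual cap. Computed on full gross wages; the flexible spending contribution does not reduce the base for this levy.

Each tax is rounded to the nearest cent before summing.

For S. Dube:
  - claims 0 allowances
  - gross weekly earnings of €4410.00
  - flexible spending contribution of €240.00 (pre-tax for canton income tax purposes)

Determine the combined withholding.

Canton Income Tax: taxable = €4410.00 − €240.00 = €4170.00
  €104.40 + 14.9% × (€4170.00 − €2700.00) = €104.40 + 14.9% × €1470.00 = €323.43
Unemployment Insurance: 3.9% × €4410.00 = €171.99
Total: €323.43 + €171.99 = €495.42

€495.42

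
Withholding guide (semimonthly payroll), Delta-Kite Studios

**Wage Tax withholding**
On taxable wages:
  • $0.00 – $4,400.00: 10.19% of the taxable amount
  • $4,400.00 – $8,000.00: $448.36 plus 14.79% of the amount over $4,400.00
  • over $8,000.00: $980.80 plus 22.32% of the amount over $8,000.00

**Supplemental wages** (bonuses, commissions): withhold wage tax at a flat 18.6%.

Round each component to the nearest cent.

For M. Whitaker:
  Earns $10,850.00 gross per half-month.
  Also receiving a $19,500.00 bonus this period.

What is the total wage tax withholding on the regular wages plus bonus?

Wage Tax: taxable = $10,850.00
  $980.80 + 22.32% × ($10,850.00 − $8,000.00) = $980.80 + 22.32% × $2,850.00 = $1,616.92
Supplemental (18.6% flat on bonus): 18.6% × $19,500.00 = $3,627.00
Total wage tax: $1,616.92 + $3,627.00 = $5,243.92

$5,243.92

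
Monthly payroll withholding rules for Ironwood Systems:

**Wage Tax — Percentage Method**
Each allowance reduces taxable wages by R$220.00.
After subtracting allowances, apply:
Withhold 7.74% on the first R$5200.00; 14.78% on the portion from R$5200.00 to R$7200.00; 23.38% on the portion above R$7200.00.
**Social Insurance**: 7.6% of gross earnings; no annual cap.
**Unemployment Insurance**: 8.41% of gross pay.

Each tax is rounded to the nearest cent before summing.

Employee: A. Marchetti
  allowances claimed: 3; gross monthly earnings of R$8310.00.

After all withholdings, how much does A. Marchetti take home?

R$6176.28

Wage Tax: taxable = R$8310.00 − 3×R$220.00 = R$7650.00
  R$698.08 + 23.38% × (R$7650.00 − R$7200.00) = R$698.08 + 23.38% × R$450.00 = R$803.29
Social Insurance: 7.6% × R$8310.00 = R$631.56
Unemployment Insurance: 8.41% × R$8310.00 = R$698.87
Total withheld: R$803.29 + R$631.56 + R$698.87 = R$2133.72
Net pay: R$8310.00 − R$2133.72 = R$6176.28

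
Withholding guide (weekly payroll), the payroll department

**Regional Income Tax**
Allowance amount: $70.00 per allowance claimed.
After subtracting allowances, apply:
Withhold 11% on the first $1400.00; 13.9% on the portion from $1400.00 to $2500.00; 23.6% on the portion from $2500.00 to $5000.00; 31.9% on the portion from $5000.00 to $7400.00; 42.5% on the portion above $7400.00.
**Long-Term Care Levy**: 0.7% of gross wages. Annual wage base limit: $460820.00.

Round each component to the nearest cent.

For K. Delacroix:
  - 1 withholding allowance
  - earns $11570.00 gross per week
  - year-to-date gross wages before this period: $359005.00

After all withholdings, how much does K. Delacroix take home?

$8084.01

Regional Income Tax: taxable = $11570.00 − 1×$70.00 = $11500.00
  $1662.50 + 42.5% × ($11500.00 − $7400.00) = $1662.50 + 42.5% × $4100.00 = $3405.00
Long-Term Care Levy: 0.7% × $11570.00 = $80.99
Total withheld: $3405.00 + $80.99 = $3485.99
Net pay: $11570.00 − $3485.99 = $8084.01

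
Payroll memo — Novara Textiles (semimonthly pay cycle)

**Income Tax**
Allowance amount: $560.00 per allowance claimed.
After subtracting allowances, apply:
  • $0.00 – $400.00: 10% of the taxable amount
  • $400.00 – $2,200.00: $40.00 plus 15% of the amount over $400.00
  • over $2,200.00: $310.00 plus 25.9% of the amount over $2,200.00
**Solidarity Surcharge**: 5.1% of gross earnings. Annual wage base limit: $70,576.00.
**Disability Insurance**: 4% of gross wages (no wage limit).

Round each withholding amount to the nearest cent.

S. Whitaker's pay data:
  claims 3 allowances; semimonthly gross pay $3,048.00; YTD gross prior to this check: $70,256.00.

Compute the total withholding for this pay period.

Income Tax: taxable = $3,048.00 − 3×$560.00 = $1,368.00
  $40.00 + 15% × ($1,368.00 − $400.00) = $40.00 + 15% × $968.00 = $185.20
Solidarity Surcharge: cap $70,576.00 − YTD $70,256.00 = $320.00 subject; 5.1% × $320.00 = $16.32
Disability Insurance: 4% × $3,048.00 = $121.92
Total: $185.20 + $16.32 + $121.92 = $323.44

$323.44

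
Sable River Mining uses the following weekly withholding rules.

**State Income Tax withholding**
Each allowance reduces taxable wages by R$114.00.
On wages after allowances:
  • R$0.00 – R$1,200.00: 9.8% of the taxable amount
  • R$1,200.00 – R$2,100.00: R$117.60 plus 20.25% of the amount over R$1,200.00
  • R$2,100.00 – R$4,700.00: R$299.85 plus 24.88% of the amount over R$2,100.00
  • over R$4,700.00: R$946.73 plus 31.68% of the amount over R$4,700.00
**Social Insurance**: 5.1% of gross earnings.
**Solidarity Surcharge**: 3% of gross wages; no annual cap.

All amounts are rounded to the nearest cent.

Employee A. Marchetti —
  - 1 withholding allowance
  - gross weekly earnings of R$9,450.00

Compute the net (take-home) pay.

R$6,269.14

State Income Tax: taxable = R$9,450.00 − 1×R$114.00 = R$9,336.00
  R$946.73 + 31.68% × (R$9,336.00 − R$4,700.00) = R$946.73 + 31.68% × R$4,636.00 = R$2,415.41
Social Insurance: 5.1% × R$9,450.00 = R$481.95
Solidarity Surcharge: 3% × R$9,450.00 = R$283.50
Total withheld: R$2,415.41 + R$481.95 + R$283.50 = R$3,180.86
Net pay: R$9,450.00 − R$3,180.86 = R$6,269.14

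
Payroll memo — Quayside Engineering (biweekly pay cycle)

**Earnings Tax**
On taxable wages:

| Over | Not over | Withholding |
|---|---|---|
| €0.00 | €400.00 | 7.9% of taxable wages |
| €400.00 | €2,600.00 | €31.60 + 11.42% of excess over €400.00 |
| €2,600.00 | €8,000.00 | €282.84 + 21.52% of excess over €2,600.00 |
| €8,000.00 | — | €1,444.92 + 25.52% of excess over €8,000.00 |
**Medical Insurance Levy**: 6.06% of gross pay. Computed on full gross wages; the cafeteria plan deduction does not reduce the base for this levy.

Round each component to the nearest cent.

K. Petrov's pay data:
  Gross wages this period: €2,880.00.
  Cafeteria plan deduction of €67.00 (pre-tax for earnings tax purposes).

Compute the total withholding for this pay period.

€503.21

Earnings Tax: taxable = €2,880.00 − €67.00 = €2,813.00
  €282.84 + 21.52% × (€2,813.00 − €2,600.00) = €282.84 + 21.52% × €213.00 = €328.68
Medical Insurance Levy: 6.06% × €2,880.00 = €174.53
Total: €328.68 + €174.53 = €503.21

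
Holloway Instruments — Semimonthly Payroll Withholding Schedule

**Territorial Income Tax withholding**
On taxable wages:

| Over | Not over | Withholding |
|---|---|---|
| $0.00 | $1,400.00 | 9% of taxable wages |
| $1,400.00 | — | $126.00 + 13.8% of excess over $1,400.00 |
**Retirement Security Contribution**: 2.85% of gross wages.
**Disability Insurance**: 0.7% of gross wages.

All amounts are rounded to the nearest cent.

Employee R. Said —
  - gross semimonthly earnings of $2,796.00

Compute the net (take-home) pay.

Territorial Income Tax: taxable = $2,796.00
  $126.00 + 13.8% × ($2,796.00 − $1,400.00) = $126.00 + 13.8% × $1,396.00 = $318.65
Retirement Security Contribution: 2.85% × $2,796.00 = $79.69
Disability Insurance: 0.7% × $2,796.00 = $19.57
Total withheld: $318.65 + $79.69 + $19.57 = $417.91
Net pay: $2,796.00 − $417.91 = $2,378.09

$2,378.09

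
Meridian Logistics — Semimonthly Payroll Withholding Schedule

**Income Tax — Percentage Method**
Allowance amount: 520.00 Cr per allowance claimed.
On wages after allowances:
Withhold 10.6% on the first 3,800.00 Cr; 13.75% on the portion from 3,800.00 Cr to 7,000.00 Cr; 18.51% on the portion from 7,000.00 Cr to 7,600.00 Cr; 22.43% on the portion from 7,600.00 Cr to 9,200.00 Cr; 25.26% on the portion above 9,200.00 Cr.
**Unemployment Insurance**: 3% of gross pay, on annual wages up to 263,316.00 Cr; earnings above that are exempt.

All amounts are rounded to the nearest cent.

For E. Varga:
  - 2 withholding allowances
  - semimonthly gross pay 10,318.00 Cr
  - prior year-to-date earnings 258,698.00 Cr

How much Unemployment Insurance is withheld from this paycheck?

138.54 Cr

Unemployment Insurance: cap 263,316.00 Cr − YTD 258,698.00 Cr = 4,618.00 Cr subject; 3% × 4,618.00 Cr = 138.54 Cr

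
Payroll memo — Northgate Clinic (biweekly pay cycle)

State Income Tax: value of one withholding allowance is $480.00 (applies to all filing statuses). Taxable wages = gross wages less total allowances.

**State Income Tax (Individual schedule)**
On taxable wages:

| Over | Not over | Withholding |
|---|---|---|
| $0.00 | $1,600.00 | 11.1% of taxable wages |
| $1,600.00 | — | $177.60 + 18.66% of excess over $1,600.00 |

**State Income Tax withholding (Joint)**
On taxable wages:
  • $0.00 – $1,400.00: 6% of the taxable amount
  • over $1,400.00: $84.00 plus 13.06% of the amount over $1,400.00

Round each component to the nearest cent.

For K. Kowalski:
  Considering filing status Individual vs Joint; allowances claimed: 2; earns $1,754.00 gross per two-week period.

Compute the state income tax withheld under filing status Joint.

$47.64

State Income Tax (Joint): taxable = $1,754.00 − 2×$480.00 = $794.00
  6% × $794.00 = $47.64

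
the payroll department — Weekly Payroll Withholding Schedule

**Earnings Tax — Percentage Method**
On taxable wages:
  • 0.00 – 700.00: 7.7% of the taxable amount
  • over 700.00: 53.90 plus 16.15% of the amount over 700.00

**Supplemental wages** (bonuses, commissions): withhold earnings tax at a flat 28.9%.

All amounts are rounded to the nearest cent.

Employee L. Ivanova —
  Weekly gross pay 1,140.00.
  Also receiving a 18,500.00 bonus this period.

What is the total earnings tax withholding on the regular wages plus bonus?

5,471.46

Earnings Tax: taxable = 1,140.00
  53.90 + 16.15% × (1,140.00 − 700.00) = 53.90 + 16.15% × 440.00 = 124.96
Supplemental (28.9% flat on bonus): 28.9% × 18,500.00 = 5,346.50
Total earnings tax: 124.96 + 5,346.50 = 5,471.46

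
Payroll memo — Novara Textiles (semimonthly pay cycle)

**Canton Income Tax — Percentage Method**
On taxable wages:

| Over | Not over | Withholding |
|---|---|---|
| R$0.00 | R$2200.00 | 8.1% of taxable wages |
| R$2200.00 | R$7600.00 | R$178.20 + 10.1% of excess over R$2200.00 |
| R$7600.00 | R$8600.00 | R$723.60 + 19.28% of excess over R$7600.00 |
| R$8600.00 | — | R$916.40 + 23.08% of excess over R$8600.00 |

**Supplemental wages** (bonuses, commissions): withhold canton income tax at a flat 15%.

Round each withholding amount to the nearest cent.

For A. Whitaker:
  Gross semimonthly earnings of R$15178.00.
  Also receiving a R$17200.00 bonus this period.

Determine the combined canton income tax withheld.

Canton Income Tax: taxable = R$15178.00
  R$916.40 + 23.08% × (R$15178.00 − R$8600.00) = R$916.40 + 23.08% × R$6578.00 = R$2434.60
Supplemental (15% flat on bonus): 15% × R$17200.00 = R$2580.00
Total canton income tax: R$2434.60 + R$2580.00 = R$5014.60

R$5014.60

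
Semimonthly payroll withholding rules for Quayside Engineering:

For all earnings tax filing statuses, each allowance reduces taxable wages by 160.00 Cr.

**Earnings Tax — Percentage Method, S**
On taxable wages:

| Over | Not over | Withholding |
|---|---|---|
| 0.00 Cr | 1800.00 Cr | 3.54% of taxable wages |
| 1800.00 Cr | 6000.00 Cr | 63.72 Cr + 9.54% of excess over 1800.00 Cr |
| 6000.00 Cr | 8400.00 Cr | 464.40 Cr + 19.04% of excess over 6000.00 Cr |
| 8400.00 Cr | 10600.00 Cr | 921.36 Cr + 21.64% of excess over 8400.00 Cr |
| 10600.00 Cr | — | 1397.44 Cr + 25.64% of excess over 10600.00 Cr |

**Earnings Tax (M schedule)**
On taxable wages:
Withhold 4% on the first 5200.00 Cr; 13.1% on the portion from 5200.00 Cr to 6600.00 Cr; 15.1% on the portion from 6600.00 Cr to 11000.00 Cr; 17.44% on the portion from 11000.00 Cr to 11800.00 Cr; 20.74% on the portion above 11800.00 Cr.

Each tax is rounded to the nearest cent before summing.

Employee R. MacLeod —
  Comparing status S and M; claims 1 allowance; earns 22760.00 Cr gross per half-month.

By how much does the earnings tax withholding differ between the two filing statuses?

1039.00 Cr

Earnings Tax (S): taxable = 22760.00 Cr − 1×160.00 Cr = 22600.00 Cr
  1397.44 Cr + 25.64% × (22600.00 Cr − 10600.00 Cr) = 1397.44 Cr + 25.64% × 12000.00 Cr = 4474.24 Cr
Earnings Tax (M): taxable = 22760.00 Cr − 1×160.00 Cr = 22600.00 Cr
  1195.32 Cr + 20.74% × (22600.00 Cr − 11800.00 Cr) = 1195.32 Cr + 20.74% × 10800.00 Cr = 3435.24 Cr
Difference: |4474.24 Cr − 3435.24 Cr| = 1039.00 Cr (higher under S)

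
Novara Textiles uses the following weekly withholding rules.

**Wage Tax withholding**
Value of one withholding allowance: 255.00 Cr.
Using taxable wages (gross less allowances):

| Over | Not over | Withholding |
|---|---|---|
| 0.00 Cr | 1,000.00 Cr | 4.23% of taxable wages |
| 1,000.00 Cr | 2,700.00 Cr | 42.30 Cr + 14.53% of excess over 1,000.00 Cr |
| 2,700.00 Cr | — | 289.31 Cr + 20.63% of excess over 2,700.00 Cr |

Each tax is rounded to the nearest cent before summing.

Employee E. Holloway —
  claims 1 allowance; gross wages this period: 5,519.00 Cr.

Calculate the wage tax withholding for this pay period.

Wage Tax: taxable = 5,519.00 Cr − 1×255.00 Cr = 5,264.00 Cr
  289.31 Cr + 20.63% × (5,264.00 Cr − 2,700.00 Cr) = 289.31 Cr + 20.63% × 2,564.00 Cr = 818.26 Cr

818.26 Cr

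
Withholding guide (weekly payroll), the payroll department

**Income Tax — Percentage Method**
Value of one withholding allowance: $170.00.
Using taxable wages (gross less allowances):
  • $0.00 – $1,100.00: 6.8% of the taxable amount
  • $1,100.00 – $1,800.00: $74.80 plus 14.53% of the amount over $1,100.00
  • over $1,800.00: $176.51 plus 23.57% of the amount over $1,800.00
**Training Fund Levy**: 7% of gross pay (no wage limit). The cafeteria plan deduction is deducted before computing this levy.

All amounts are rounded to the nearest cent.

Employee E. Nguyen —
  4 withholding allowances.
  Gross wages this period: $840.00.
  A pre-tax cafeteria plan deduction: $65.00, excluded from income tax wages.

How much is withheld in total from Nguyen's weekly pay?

Income Tax: taxable = $840.00 − $65.00 − 4×$170.00 = $95.00
  6.8% × $95.00 = $6.46
Training Fund Levy: 7% × $775.00 = $54.25
Total: $6.46 + $54.25 = $60.71

$60.71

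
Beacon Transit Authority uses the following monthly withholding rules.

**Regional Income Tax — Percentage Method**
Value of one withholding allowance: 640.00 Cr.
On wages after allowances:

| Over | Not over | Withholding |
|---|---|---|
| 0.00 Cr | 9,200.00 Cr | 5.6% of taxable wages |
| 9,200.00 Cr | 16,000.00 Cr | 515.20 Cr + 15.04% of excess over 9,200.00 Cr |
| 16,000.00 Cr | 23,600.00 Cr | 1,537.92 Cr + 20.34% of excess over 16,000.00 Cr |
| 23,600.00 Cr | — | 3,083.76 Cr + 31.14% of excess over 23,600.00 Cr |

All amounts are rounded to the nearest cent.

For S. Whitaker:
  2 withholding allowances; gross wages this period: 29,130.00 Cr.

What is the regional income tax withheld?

Regional Income Tax: taxable = 29,130.00 Cr − 2×640.00 Cr = 27,850.00 Cr
  3,083.76 Cr + 31.14% × (27,850.00 Cr − 23,600.00 Cr) = 3,083.76 Cr + 31.14% × 4,250.00 Cr = 4,407.21 Cr

4,407.21 Cr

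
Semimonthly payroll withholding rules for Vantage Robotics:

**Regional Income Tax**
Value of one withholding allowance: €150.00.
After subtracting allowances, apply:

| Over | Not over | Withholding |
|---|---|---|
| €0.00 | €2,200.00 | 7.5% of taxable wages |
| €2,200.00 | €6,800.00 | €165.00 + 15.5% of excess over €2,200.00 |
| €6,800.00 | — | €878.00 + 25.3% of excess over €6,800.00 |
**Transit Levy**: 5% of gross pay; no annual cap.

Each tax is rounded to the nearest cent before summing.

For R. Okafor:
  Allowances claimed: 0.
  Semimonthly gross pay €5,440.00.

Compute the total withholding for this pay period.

Regional Income Tax: taxable = €5,440.00
  €165.00 + 15.5% × (€5,440.00 − €2,200.00) = €165.00 + 15.5% × €3,240.00 = €667.20
Transit Levy: 5% × €5,440.00 = €272.00
Total: €667.20 + €272.00 = €939.20

€939.20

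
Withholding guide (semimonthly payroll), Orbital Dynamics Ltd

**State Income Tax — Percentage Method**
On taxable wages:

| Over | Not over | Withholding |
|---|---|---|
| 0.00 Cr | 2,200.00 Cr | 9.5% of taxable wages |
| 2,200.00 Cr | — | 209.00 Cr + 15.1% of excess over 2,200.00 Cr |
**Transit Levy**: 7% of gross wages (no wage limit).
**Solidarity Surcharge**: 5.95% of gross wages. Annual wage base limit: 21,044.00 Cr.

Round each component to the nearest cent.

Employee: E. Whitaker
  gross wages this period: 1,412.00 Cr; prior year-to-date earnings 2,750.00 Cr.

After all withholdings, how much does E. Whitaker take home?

1,095.01 Cr

State Income Tax: taxable = 1,412.00 Cr
  9.5% × 1,412.00 Cr = 134.14 Cr
Transit Levy: 7% × 1,412.00 Cr = 98.84 Cr
Solidarity Surcharge: 5.95% × 1,412.00 Cr = 84.01 Cr
Total withheld: 134.14 Cr + 98.84 Cr + 84.01 Cr = 316.99 Cr
Net pay: 1,412.00 Cr − 316.99 Cr = 1,095.01 Cr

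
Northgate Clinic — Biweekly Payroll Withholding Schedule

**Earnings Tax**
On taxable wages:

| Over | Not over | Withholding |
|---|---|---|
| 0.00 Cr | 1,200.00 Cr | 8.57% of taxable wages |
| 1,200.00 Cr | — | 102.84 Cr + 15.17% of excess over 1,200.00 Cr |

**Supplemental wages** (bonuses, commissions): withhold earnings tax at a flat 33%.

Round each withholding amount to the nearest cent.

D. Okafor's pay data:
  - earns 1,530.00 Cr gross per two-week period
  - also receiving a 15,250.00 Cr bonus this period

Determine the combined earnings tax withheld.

Earnings Tax: taxable = 1,530.00 Cr
  102.84 Cr + 15.17% × (1,530.00 Cr − 1,200.00 Cr) = 102.84 Cr + 15.17% × 330.00 Cr = 152.90 Cr
Supplemental (33% flat on bonus): 33% × 15,250.00 Cr = 5,032.50 Cr
Total earnings tax: 152.90 Cr + 5,032.50 Cr = 5,185.40 Cr

5,185.40 Cr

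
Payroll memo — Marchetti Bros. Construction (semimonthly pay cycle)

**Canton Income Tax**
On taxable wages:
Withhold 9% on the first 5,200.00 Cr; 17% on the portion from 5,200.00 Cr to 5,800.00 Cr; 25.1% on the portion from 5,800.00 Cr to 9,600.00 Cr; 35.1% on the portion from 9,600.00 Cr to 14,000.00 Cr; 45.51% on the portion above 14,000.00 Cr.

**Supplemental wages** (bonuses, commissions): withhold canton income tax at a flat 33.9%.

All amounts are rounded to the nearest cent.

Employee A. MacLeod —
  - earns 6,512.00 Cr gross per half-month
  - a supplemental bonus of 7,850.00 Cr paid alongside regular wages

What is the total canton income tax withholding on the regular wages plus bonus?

3,409.86 Cr

Canton Income Tax: taxable = 6,512.00 Cr
  570.00 Cr + 25.1% × (6,512.00 Cr − 5,800.00 Cr) = 570.00 Cr + 25.1% × 712.00 Cr = 748.71 Cr
Supplemental (33.9% flat on bonus): 33.9% × 7,850.00 Cr = 2,661.15 Cr
Total canton income tax: 748.71 Cr + 2,661.15 Cr = 3,409.86 Cr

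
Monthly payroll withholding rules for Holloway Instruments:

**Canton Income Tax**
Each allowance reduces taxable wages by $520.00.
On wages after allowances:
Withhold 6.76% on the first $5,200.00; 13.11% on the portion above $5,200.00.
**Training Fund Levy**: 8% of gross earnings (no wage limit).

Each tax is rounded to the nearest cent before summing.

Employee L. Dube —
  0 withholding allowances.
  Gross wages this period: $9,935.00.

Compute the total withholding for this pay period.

Canton Income Tax: taxable = $9,935.00
  $351.52 + 13.11% × ($9,935.00 − $5,200.00) = $351.52 + 13.11% × $4,735.00 = $972.28
Training Fund Levy: 8% × $9,935.00 = $794.80
Total: $972.28 + $794.80 = $1,767.08

$1,767.08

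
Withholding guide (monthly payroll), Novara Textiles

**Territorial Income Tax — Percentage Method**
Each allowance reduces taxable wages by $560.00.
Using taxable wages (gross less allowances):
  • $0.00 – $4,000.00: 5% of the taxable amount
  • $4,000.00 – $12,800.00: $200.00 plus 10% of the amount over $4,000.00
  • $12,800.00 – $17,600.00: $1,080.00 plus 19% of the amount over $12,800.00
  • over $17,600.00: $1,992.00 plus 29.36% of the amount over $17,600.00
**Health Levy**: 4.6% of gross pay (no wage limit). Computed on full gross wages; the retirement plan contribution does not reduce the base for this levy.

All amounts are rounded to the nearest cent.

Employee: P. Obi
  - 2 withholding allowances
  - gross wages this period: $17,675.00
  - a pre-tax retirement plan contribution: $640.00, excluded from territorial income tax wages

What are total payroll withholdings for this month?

$2,484.90

Territorial Income Tax: taxable = $17,675.00 − $640.00 − 2×$560.00 = $15,915.00
  $1,080.00 + 19% × ($15,915.00 − $12,800.00) = $1,080.00 + 19% × $3,115.00 = $1,671.85
Health Levy: 4.6% × $17,675.00 = $813.05
Total: $1,671.85 + $813.05 = $2,484.90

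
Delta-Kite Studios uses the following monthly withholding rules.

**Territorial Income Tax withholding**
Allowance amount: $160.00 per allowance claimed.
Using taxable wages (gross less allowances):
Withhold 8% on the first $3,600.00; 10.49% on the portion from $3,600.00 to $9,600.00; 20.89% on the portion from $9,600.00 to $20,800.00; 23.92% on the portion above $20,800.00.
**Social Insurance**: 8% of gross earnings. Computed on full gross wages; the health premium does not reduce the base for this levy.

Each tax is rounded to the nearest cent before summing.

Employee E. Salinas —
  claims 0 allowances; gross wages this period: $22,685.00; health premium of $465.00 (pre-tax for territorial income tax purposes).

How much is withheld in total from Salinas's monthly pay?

$5,411.54

Territorial Income Tax: taxable = $22,685.00 − $465.00 = $22,220.00
  $3,257.08 + 23.92% × ($22,220.00 − $20,800.00) = $3,257.08 + 23.92% × $1,420.00 = $3,596.74
Social Insurance: 8% × $22,685.00 = $1,814.80
Total: $3,596.74 + $1,814.80 = $5,411.54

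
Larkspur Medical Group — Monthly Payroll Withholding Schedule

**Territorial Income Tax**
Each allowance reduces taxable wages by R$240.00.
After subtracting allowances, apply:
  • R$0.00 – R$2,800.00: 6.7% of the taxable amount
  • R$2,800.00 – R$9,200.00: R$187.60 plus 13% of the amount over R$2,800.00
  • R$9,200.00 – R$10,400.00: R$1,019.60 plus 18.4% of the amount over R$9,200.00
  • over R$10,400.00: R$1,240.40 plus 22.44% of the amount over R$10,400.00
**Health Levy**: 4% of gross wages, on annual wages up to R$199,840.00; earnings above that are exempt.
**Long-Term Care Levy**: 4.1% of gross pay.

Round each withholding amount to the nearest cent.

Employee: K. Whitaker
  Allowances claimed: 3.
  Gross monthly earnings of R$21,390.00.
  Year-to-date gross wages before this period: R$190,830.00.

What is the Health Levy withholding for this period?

Health Levy: cap R$199,840.00 − YTD R$190,830.00 = R$9,010.00 subject; 4% × R$9,010.00 = R$360.40

R$360.40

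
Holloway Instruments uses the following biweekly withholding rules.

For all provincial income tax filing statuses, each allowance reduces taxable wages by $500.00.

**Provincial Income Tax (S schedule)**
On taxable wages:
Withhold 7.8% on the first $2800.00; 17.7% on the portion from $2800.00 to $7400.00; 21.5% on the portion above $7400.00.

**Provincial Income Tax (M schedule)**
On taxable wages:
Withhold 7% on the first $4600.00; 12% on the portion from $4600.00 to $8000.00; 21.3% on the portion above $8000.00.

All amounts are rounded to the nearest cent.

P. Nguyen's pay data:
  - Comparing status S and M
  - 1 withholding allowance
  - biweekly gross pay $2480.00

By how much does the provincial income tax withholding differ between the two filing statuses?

$15.84

Provincial Income Tax (S): taxable = $2480.00 − 1×$500.00 = $1980.00
  7.8% × $1980.00 = $154.44
Provincial Income Tax (M): taxable = $2480.00 − 1×$500.00 = $1980.00
  7% × $1980.00 = $138.60
Difference: |$154.44 − $138.60| = $15.84 (higher under S)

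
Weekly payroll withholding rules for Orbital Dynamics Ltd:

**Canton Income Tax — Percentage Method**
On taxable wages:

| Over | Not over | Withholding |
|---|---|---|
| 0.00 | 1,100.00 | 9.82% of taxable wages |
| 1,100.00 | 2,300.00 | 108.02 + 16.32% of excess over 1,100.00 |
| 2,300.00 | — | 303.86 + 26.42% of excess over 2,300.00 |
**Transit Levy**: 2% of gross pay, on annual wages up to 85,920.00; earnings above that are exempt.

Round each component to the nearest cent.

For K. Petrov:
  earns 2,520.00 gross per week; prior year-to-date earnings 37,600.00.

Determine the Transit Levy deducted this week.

Transit Levy: 2% × 2,520.00 = 50.40

50.40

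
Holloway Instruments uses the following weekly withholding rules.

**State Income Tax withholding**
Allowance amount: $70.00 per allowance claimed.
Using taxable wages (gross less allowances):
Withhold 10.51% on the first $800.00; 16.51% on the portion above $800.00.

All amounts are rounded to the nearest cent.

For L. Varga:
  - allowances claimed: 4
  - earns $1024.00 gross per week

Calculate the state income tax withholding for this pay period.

State Income Tax: taxable = $1024.00 − 4×$70.00 = $744.00
  10.51% × $744.00 = $78.19

$78.19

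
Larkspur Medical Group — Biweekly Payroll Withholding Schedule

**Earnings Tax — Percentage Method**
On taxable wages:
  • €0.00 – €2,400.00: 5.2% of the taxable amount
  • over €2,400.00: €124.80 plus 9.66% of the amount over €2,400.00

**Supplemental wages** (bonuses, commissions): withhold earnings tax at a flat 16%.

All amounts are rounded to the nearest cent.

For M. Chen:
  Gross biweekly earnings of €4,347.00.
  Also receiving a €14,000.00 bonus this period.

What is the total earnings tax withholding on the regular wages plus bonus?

€2,552.88

Earnings Tax: taxable = €4,347.00
  €124.80 + 9.66% × (€4,347.00 − €2,400.00) = €124.80 + 9.66% × €1,947.00 = €312.88
Supplemental (16% flat on bonus): 16% × €14,000.00 = €2,240.00
Total earnings tax: €312.88 + €2,240.00 = €2,552.88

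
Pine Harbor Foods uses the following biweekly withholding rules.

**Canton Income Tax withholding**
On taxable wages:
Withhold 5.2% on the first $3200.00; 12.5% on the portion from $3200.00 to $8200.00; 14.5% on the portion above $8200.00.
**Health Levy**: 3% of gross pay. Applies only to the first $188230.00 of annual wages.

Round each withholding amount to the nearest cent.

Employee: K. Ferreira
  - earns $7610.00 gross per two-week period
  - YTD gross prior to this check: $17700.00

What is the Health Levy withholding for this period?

$228.30

Health Levy: 3% × $7610.00 = $228.30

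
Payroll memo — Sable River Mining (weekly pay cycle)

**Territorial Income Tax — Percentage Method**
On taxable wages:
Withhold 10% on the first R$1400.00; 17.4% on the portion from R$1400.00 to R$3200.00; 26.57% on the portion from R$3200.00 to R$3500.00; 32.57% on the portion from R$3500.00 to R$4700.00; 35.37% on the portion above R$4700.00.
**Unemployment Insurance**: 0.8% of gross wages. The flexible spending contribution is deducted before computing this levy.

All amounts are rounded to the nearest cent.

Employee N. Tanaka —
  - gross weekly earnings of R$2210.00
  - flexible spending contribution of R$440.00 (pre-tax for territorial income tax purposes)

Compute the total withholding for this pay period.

R$218.54

Territorial Income Tax: taxable = R$2210.00 − R$440.00 = R$1770.00
  R$140.00 + 17.4% × (R$1770.00 − R$1400.00) = R$140.00 + 17.4% × R$370.00 = R$204.38
Unemployment Insurance: 0.8% × R$1770.00 = R$14.16
Total: R$204.38 + R$14.16 = R$218.54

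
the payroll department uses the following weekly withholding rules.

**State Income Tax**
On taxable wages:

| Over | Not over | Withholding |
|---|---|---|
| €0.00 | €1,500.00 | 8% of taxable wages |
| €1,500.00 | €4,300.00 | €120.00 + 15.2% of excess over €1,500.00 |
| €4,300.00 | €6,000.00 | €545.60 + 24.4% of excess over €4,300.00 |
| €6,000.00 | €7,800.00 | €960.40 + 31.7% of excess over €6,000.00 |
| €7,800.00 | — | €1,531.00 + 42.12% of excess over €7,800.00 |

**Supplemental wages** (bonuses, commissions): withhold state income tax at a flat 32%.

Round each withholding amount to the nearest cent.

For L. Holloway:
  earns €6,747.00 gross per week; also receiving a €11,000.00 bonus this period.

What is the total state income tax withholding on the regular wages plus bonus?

State Income Tax: taxable = €6,747.00
  €960.40 + 31.7% × (€6,747.00 − €6,000.00) = €960.40 + 31.7% × €747.00 = €1,197.20
Supplemental (32% flat on bonus): 32% × €11,000.00 = €3,520.00
Total state income tax: €1,197.20 + €3,520.00 = €4,717.20

€4,717.20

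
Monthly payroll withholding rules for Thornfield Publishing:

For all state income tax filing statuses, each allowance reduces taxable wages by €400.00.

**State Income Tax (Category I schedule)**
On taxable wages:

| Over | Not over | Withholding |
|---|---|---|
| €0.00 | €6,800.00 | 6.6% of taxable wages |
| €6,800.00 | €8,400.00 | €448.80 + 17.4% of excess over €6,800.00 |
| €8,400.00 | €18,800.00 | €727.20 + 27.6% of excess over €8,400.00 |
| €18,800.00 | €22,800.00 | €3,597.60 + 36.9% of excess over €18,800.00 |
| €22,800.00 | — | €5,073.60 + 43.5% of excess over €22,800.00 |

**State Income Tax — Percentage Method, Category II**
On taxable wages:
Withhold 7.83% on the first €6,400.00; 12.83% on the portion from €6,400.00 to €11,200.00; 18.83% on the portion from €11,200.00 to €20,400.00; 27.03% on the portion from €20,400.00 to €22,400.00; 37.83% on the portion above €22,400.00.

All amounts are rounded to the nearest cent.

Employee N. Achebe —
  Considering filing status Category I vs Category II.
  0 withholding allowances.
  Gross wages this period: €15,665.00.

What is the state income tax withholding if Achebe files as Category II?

€1,957.72

State Income Tax (Category II): taxable = €15,665.00
  €1,116.96 + 18.83% × (€15,665.00 − €11,200.00) = €1,116.96 + 18.83% × €4,465.00 = €1,957.72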